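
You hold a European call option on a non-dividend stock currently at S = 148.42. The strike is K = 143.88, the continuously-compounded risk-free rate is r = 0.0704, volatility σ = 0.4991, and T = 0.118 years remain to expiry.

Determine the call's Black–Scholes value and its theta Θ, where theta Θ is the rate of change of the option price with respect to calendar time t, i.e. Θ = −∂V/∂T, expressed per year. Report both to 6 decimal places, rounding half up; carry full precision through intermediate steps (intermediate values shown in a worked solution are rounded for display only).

σ√T = 0.4991·√0.118 = 0.171446
d₁ = (ln(S/K) + (r+σ²/2)T) / (σ√T) = (ln(148.42/143.88) + (0.0704+0.4991²/2)·0.118) / 0.171446 = (0.031066 + 0.023004) / 0.171446 = 0.315379
d₂ = d₁ − σ√T = 0.315379 − 0.171446 = 0.143933
e^{−rT} = e^{−0.0704·0.118} = 0.991727
N(d₁) = 0.623763,  N(d₂) = 0.557223
Call price V = S·N(d₁) − K·e^{−rT}·N(d₂) = 92.578912 − 79.510007 = 13.068905
φ(d₁) = (1/√(2π))·e^{−d₁²/2} = 0.379587
Θ = −S·φ(d₁)·σ/(2√T) − r·K·e^{−rT}·N(d₂) = −40.928021 − 5.597504 = -46.525526

price = 13.068905
Θ = -46.525526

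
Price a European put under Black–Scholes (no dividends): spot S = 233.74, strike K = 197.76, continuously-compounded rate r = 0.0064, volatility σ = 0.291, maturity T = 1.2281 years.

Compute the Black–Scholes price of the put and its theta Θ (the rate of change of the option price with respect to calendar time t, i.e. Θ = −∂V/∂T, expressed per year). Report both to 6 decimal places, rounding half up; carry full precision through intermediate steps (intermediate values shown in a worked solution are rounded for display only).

price = 12.685846
Θ = -9.114840

σ√T = 0.291·√1.2281 = 0.322485
d₁ = (ln(S/K) + (r+σ²/2)T) / (σ√T) = (ln(233.74/197.76) + (0.0064+0.291²/2)·1.2281) / 0.322485 = (0.167155 + 0.059858) / 0.322485 = 0.703950
d₂ = d₁ − σ√T = 0.703950 − 0.322485 = 0.381465
e^{−rT} = e^{−0.0064·1.2281} = 0.992171
N(−d₁) = 0.240732,  N(−d₂) = 0.351429
Put price V = K·e^{−rT}·N(−d₂) − S·N(−d₁) = 68.954550 − 56.268703 = 12.685846
φ(d₁) = (1/√(2π))·e^{−d₁²/2} = 0.311389
Θ = −S·φ(d₁)·σ/(2√T) + r·K·e^{−rT}·N(−d₂) = −9.556150 + 0.441309 = -9.114840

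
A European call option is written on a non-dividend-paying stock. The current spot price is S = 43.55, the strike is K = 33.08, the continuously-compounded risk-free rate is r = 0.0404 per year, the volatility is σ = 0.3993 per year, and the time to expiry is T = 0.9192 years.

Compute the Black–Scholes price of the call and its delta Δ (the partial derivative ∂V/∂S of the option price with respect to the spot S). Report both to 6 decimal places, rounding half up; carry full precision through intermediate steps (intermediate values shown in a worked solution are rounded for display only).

price = 13.326702
Δ = 0.842962

σ√T = 0.3993·√0.9192 = 0.382829
d₁ = (ln(S/K) + (r+σ²/2)T) / (σ√T) = (ln(43.55/33.08) + (0.0404+0.3993²/2)·0.9192) / 0.382829 = (0.274981 + 0.110415) / 0.382829 = 1.006705
d₂ = d₁ − σ√T = 1.006705 − 0.382829 = 0.623876
e^{−rT} = e^{−0.0404·0.9192} = 0.963545
N(d₁) = 0.842962,  N(d₂) = 0.733646
Call price V = S·N(d₁) − K·e^{−rT}·N(d₂) = 36.710981 − 23.384279 = 13.326702
Δ = N(d₁) = 0.842962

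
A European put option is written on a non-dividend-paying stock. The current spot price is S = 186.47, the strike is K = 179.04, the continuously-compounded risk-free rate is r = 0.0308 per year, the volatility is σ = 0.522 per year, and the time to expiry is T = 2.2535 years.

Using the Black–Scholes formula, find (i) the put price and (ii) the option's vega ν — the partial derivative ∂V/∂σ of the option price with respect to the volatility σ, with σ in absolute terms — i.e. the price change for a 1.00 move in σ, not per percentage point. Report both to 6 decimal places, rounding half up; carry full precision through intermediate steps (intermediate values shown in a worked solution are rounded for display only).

price = 44.659326
ν = 96.923231

σ√T = 0.522·√2.2535 = 0.783609
d₁ = (ln(S/K) + (r+σ²/2)T) / (σ√T) = (ln(186.47/179.04) + (0.0308+0.522²/2)·2.2535) / 0.783609 = (0.040661 + 0.376429) / 0.783609 = 0.532269
d₂ = d₁ − σ√T = 0.532269 − 0.783609 = -0.251340
e^{−rT} = e^{−0.0308·2.2535} = 0.932946
N(−d₁) = 0.297270,  N(−d₂) = 0.599224
Put price V = K·e^{−rT}·N(−d₂) − S·N(−d₁) = 100.091267 − 55.431940 = 44.659326
φ(d₁) = (1/√(2π))·e^{−d₁²/2} = 0.346250
ν = S·φ(d₁)·√T = 96.923231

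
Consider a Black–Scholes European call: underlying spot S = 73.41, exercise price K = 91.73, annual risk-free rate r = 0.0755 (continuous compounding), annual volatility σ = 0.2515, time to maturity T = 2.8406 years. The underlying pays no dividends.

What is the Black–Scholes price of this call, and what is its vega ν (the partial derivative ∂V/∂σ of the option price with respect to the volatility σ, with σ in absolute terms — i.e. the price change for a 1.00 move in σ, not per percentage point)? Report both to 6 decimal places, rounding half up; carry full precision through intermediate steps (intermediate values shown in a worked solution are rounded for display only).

σ√T = 0.2515·√2.8406 = 0.423880
d₁ = (ln(S/K) + (r+σ²/2)T) / (σ√T) = (ln(73.41/91.73) + (0.0755+0.2515²/2)·2.8406) / 0.423880 = (-0.222789 + 0.304302) / 0.423880 = 0.192302
d₂ = d₁ − σ√T = 0.192302 − 0.423880 = -0.231578
e^{−rT} = e^{−0.0755·2.8406} = 0.806973
N(d₁) = 0.576247,  N(d₂) = 0.408433
Call price V = S·N(d₁) − K·e^{−rT}·N(d₂) = 42.302316 − 30.233688 = 12.068628
φ(d₁) = (1/√(2π))·e^{−d₁²/2} = 0.391634
ν = S·φ(d₁)·√T = 48.455177

price = 12.068628
ν = 48.455177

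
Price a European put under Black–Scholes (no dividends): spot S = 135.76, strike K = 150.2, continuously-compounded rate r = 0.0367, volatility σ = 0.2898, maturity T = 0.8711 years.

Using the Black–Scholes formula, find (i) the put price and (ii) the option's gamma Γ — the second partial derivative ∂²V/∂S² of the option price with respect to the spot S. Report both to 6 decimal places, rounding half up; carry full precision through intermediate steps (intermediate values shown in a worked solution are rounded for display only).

price = 20.472154
Γ = 0.010786

σ√T = 0.2898·√0.8711 = 0.270478
d₁ = (ln(S/K) + (r+σ²/2)T) / (σ√T) = (ln(135.76/150.2) + (0.0367+0.2898²/2)·0.8711) / 0.270478 = (-0.101079 + 0.068549) / 0.270478 = -0.120270
d₂ = d₁ − σ√T = -0.120270 − 0.270478 = -0.390749
e^{−rT} = e^{−0.0367·0.8711} = 0.968536
N(−d₁) = 0.547865,  N(−d₂) = 0.652008
Put price V = K·e^{−rT}·N(−d₂) − S·N(−d₁) = 94.850371 − 74.378218 = 20.472154
φ(d₁) = (1/√(2π))·e^{−d₁²/2} = 0.396067
Γ = φ(d₁) / (S·σ·√T) = 0.010786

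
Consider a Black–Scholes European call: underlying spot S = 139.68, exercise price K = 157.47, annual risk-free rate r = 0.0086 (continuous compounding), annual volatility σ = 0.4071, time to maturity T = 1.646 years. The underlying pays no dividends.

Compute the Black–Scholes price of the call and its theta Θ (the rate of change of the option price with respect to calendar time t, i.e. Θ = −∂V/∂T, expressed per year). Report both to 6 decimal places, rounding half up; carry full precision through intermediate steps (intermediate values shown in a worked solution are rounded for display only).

σ√T = 0.4071·√1.646 = 0.522295
d₁ = (ln(S/K) + (r+σ²/2)T) / (σ√T) = (ln(139.68/157.47) + (0.0086+0.4071²/2)·1.646) / 0.522295 = (-0.119881 + 0.150552) / 0.522295 = 0.058723
d₂ = d₁ − σ√T = 0.058723 − 0.522295 = -0.463572
e^{−rT} = e^{−0.0086·1.646} = 0.985944
N(d₁) = 0.523414,  N(d₂) = 0.321477
Call price V = S·N(d₁) − K·e^{−rT}·N(d₂) = 73.110428 − 49.911467 = 23.198961
φ(d₁) = (1/√(2π))·e^{−d₁²/2} = 0.398255
Θ = −S·φ(d₁)·σ/(2√T) − r·K·e^{−rT}·N(d₂) = −8.825751 − 0.429239 = -9.254990

price = 23.198961
Θ = -9.254990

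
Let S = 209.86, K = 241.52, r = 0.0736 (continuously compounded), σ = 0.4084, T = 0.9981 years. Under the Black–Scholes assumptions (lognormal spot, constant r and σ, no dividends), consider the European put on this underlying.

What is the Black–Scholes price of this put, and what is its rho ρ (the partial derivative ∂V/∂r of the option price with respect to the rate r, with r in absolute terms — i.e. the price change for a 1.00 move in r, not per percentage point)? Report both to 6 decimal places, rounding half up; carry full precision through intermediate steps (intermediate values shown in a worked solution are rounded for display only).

price = 42.843551
ρ = -144.178807

σ√T = 0.4084·√0.9981 = 0.408012
d₁ = (ln(S/K) + (r+σ²/2)T) / (σ√T) = (ln(209.86/241.52) + (0.0736+0.4084²/2)·0.9981) / 0.408012 = (-0.140512 + 0.156697) / 0.408012 = 0.039669
d₂ = d₁ − σ√T = 0.039669 − 0.408012 = -0.368343
e^{−rT} = e^{−0.0736·0.9981} = 0.929173
N(−d₁) = 0.484179,  N(−d₂) = 0.643691
Put price V = K·e^{−rT}·N(−d₂) − S·N(−d₁) = 144.453268 − 101.609717 = 42.843551
ρ = −K·T·e^{−rT}·N(−d₂) = -144.178807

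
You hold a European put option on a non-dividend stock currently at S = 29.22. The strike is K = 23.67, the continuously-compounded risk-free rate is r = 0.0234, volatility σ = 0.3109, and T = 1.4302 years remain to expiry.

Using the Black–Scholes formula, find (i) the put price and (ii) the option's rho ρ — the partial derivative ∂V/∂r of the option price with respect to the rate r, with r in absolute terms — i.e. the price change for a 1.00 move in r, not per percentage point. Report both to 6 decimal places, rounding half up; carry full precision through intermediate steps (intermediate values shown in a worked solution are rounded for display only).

price = 1.463808
ρ = -10.441857

σ√T = 0.3109·√1.4302 = 0.371808
d₁ = (ln(S/K) + (r+σ²/2)T) / (σ√T) = (ln(29.22/23.67) + (0.0234+0.3109²/2)·1.4302) / 0.371808 = (0.210645 + 0.102587) / 0.371808 = 0.842457
d₂ = d₁ − σ√T = 0.842457 − 0.371808 = 0.470648
e^{−rT} = e^{−0.0234·1.4302} = 0.967087
N(−d₁) = 0.199766,  N(−d₂) = 0.318946
Put price V = K·e^{−rT}·N(−d₂) − S·N(−d₁) = 7.300977 − 5.837169 = 1.463808
ρ = −K·T·e^{−rT}·N(−d₂) = -10.441857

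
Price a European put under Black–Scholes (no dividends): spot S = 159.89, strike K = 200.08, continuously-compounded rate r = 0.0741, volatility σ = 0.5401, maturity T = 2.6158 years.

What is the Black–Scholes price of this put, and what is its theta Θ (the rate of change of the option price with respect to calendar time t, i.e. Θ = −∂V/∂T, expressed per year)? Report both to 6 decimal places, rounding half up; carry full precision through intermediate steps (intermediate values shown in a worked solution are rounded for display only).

σ√T = 0.5401·√2.6158 = 0.873527
d₁ = (ln(S/K) + (r+σ²/2)T) / (σ√T) = (ln(159.89/200.08) + (0.0741+0.5401²/2)·2.6158) / 0.873527 = (-0.224231 + 0.575356) / 0.873527 = 0.401962
d₂ = d₁ − σ√T = 0.401962 − 0.873527 = -0.471566
e^{−rT} = e^{−0.0741·2.6158} = 0.823797
N(−d₁) = 0.343856,  N(−d₂) = 0.681382
Put price V = K·e^{−rT}·N(−d₂) − S·N(−d₁) = 112.308959 − 54.979154 = 57.329805
φ(d₁) = (1/√(2π))·e^{−d₁²/2} = 0.367981
Θ = −S·φ(d₁)·σ/(2√T) + r·K·e^{−rT}·N(−d₂) = −9.823994 + 8.322094 = -1.501901

price = 57.329805
Θ = -1.501901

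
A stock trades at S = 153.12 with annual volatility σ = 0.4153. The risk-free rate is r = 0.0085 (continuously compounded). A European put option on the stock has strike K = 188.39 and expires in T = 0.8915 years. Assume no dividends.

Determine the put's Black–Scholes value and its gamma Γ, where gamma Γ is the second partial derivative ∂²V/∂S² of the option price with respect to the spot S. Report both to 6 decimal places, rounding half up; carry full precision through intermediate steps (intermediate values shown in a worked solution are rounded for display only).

price = 46.654700
Γ = 0.006326

σ√T = 0.4153·√0.8915 = 0.392123
d₁ = (ln(S/K) + (r+σ²/2)T) / (σ√T) = (ln(153.12/188.39) + (0.0085+0.4153²/2)·0.8915) / 0.392123 = (-0.207292 + 0.084458) / 0.392123 = -0.313254
d₂ = d₁ − σ√T = -0.313254 − 0.392123 = -0.705378
e^{−rT} = e^{−0.0085·0.8915} = 0.992451
N(−d₁) = 0.622956,  N(−d₂) = 0.759712
Put price V = K·e^{−rT}·N(−d₂) − S·N(−d₁) = 142.041761 − 95.387061 = 46.654700
φ(d₁) = (1/√(2π))·e^{−d₁²/2} = 0.379841
Γ = φ(d₁) / (S·σ·√T) = 0.006326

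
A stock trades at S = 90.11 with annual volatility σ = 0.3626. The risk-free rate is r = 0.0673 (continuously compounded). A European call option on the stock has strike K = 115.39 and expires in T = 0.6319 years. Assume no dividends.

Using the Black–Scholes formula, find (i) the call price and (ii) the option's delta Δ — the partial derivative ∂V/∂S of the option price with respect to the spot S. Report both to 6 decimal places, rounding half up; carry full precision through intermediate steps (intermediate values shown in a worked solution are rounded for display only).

price = 4.015557
Δ = 0.285607

σ√T = 0.3626·√0.6319 = 0.288238
d₁ = (ln(S/K) + (r+σ²/2)T) / (σ√T) = (ln(90.11/115.39) + (0.0673+0.3626²/2)·0.6319) / 0.288238 = (-0.247287 + 0.084068) / 0.288238 = -0.566264
d₂ = d₁ − σ√T = -0.566264 − 0.288238 = -0.854502
e^{−rT} = e^{−0.0673·0.6319} = 0.958365
N(d₁) = 0.285607,  N(d₂) = 0.196413
Call price V = S·N(d₁) − K·e^{−rT}·N(d₂) = 25.736074 − 21.720517 = 4.015557
Δ = N(d₁) = 0.285607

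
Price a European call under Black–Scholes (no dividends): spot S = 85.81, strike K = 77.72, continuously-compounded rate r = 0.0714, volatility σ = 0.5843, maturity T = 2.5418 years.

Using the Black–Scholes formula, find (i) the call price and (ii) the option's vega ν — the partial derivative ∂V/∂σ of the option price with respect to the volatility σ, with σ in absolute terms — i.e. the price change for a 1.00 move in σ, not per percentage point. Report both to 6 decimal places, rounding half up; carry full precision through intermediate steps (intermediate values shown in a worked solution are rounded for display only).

σ√T = 0.5843·√2.5418 = 0.931551
d₁ = (ln(S/K) + (r+σ²/2)T) / (σ√T) = (ln(85.81/77.72) + (0.0714+0.5843²/2)·2.5418) / 0.931551 = (0.099023 + 0.615378) / 0.931551 = 0.766894
d₂ = d₁ − σ√T = 0.766894 − 0.931551 = -0.164657
e^{−rT} = e^{−0.0714·2.5418} = 0.834031
N(d₁) = 0.778428,  N(d₂) = 0.434607
Call price V = S·N(d₁) − K·e^{−rT}·N(d₂) = 66.796888 − 28.171625 = 38.625264
φ(d₁) = (1/√(2π))·e^{−d₁²/2} = 0.297303
ν = S·φ(d₁)·√T = 40.673221

price = 38.625264
ν = 40.673221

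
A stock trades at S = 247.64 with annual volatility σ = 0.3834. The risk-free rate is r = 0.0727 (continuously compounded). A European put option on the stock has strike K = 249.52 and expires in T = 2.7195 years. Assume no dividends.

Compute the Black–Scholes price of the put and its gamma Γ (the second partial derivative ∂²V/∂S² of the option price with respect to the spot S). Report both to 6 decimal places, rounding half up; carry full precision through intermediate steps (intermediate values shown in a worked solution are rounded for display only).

price = 37.105470
Γ = 0.002107

σ√T = 0.3834·√2.7195 = 0.632261
d₁ = (ln(S/K) + (r+σ²/2)T) / (σ√T) = (ln(247.64/249.52) + (0.0727+0.3834²/2)·2.7195) / 0.632261 = (-0.007563 + 0.397585) / 0.632261 = 0.616868
d₂ = d₁ − σ√T = 0.616868 − 0.632261 = -0.015393
e^{−rT} = e^{−0.0727·2.7195} = 0.820610
N(−d₁) = 0.268661,  N(−d₂) = 0.506141
Put price V = K·e^{−rT}·N(−d₂) − S·N(−d₁) = 103.636645 − 66.531176 = 37.105470
φ(d₁) = (1/√(2π))·e^{−d₁²/2} = 0.329822
Γ = φ(d₁) / (S·σ·√T) = 0.002107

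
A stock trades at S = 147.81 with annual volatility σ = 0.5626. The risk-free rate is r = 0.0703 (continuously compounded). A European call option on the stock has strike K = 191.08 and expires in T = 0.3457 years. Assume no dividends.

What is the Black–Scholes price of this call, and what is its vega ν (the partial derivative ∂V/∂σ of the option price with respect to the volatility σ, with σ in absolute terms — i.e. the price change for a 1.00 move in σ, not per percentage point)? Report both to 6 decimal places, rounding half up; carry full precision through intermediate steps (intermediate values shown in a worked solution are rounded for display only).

price = 7.750278
ν = 30.009686

σ√T = 0.5626·√0.3457 = 0.330788
d₁ = (ln(S/K) + (r+σ²/2)T) / (σ√T) = (ln(147.81/191.08) + (0.0703+0.5626²/2)·0.3457) / 0.330788 = (-0.256765 + 0.079013) / 0.330788 = -0.537358
d₂ = d₁ − σ√T = -0.537358 − 0.330788 = -0.868146
e^{−rT} = e^{−0.0703·0.3457} = 0.975990
N(d₁) = 0.295510,  N(d₂) = 0.192657
Call price V = S·N(d₁) − K·e^{−rT}·N(d₂) = 43.679343 − 35.929065 = 7.750278
φ(d₁) = (1/√(2π))·e^{−d₁²/2} = 0.345309
ν = S·φ(d₁)·√T = 30.009686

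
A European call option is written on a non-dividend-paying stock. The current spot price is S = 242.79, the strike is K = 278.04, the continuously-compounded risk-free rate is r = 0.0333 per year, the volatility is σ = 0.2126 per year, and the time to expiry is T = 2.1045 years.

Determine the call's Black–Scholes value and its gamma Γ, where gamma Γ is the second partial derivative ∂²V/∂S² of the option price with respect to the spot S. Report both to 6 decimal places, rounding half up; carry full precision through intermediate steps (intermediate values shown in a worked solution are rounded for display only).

price = 23.231002
Γ = 0.005319

σ√T = 0.2126·√2.1045 = 0.308417
d₁ = (ln(S/K) + (r+σ²/2)T) / (σ√T) = (ln(242.79/278.04) + (0.0333+0.2126²/2)·2.1045) / 0.308417 = (-0.135568 + 0.117640) / 0.308417 = -0.058129
d₂ = d₁ − σ√T = -0.058129 − 0.308417 = -0.366545
e^{−rT} = e^{−0.0333·2.1045} = 0.932319
N(d₁) = 0.476823,  N(d₂) = 0.356979
Call price V = S·N(d₁) − K·e^{−rT}·N(d₂) = 115.767865 − 92.536863 = 23.231002
φ(d₁) = (1/√(2π))·e^{−d₁²/2} = 0.398269
Γ = φ(d₁) / (S·σ·√T) = 0.005319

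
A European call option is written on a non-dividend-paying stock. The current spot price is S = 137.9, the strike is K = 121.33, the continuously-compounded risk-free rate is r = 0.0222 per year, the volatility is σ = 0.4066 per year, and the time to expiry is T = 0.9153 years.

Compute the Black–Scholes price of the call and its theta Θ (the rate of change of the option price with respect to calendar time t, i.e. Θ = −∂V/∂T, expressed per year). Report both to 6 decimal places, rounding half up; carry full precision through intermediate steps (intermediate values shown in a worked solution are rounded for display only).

σ√T = 0.4066·√0.9153 = 0.389000
d₁ = (ln(S/K) + (r+σ²/2)T) / (σ√T) = (ln(137.9/121.33) + (0.0222+0.4066²/2)·0.9153) / 0.389000 = (0.128015 + 0.095980) / 0.389000 = 0.575822
d₂ = d₁ − σ√T = 0.575822 − 0.389000 = 0.186823
e^{−rT} = e^{−0.0222·0.9153} = 0.979885
N(d₁) = 0.717632,  N(d₂) = 0.574100
Call price V = S·N(d₁) − K·e^{−rT}·N(d₂) = 98.961507 − 68.254488 = 30.707019
φ(d₁) = (1/√(2π))·e^{−d₁²/2} = 0.337995
Θ = −S·φ(d₁)·σ/(2√T) − r·K·e^{−rT}·N(d₂) = −9.904445 − 1.515250 = -11.419695

price = 30.707019
Θ = -11.419695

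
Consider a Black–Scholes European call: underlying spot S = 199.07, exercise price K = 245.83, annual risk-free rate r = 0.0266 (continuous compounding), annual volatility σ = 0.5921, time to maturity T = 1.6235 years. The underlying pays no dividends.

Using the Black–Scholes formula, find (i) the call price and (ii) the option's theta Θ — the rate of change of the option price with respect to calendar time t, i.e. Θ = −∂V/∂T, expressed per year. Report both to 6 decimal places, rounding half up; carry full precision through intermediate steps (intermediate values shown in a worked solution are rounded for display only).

σ√T = 0.5921·√1.6235 = 0.754434
d₁ = (ln(S/K) + (r+σ²/2)T) / (σ√T) = (ln(199.07/245.83) + (0.0266+0.5921²/2)·1.6235) / 0.754434 = (-0.210984 + 0.327770) / 0.754434 = 0.154800
d₂ = d₁ − σ√T = 0.154800 − 0.754434 = -0.599634
e^{−rT} = e^{−0.0266·1.6235} = 0.957734
N(d₁) = 0.561511,  N(d₂) = 0.274375
Call price V = S·N(d₁) − K·e^{−rT}·N(d₂) = 111.779925 − 64.598845 = 47.181081
φ(d₁) = (1/√(2π))·e^{−d₁²/2} = 0.394191
Θ = −S·φ(d₁)·σ/(2√T) − r·K·e^{−rT}·N(d₂) = −18.232712 − 1.718329 = -19.951041

price = 47.181081
Θ = -19.951041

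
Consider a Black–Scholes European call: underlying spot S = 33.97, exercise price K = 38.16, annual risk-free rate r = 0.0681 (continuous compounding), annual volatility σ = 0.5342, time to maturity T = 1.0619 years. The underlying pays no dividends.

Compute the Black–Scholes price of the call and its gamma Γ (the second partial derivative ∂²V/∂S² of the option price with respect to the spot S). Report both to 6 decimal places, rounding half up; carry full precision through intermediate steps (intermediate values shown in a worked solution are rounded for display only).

σ√T = 0.5342·√1.0619 = 0.550485
d₁ = (ln(S/K) + (r+σ²/2)T) / (σ√T) = (ln(33.97/38.16) + (0.0681+0.5342²/2)·1.0619) / 0.550485 = (-0.116310 + 0.223832) / 0.550485 = 0.195323
d₂ = d₁ − σ√T = 0.195323 − 0.550485 = -0.355162
e^{−rT} = e^{−0.0681·1.0619} = 0.930237
N(d₁) = 0.577430,  N(d₂) = 0.361234
Call price V = S·N(d₁) − K·e^{−rT}·N(d₂) = 19.615293 − 12.823033 = 6.792260
φ(d₁) = (1/√(2π))·e^{−d₁²/2} = 0.391404
Γ = φ(d₁) / (S·σ·√T) = 0.020931

price = 6.792260
Γ = 0.020931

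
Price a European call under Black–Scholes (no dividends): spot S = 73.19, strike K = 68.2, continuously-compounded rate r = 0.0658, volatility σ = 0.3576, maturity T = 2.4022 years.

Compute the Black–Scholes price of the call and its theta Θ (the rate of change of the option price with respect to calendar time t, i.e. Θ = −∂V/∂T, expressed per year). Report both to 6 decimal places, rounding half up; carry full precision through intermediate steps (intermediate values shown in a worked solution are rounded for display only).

σ√T = 0.3576·√2.4022 = 0.554245
d₁ = (ln(S/K) + (r+σ²/2)T) / (σ√T) = (ln(73.19/68.2) + (0.0658+0.3576²/2)·2.4022) / 0.554245 = (0.070614 + 0.311659) / 0.554245 = 0.689718
d₂ = d₁ − σ√T = 0.689718 − 0.554245 = 0.135473
e^{−rT} = e^{−0.0658·2.4022} = 0.853794
N(d₁) = 0.754814,  N(d₂) = 0.553881
Call price V = S·N(d₁) − K·e^{−rT}·N(d₂) = 55.244851 − 32.251809 = 22.993043
φ(d₁) = (1/√(2π))·e^{−d₁²/2} = 0.314493
Θ = −S·φ(d₁)·σ/(2√T) − r·K·e^{−rT}·N(d₂) = −2.655373 − 2.122169 = -4.777542

price = 22.993043
Θ = -4.777542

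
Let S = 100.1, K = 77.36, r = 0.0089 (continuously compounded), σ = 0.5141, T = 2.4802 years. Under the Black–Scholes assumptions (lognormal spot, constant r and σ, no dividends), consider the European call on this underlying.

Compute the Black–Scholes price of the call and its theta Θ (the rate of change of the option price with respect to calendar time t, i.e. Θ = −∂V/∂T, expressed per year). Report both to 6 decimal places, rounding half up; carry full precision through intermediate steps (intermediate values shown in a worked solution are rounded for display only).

σ√T = 0.5141·√2.4802 = 0.809638
d₁ = (ln(S/K) + (r+σ²/2)T) / (σ√T) = (ln(100.1/77.36) + (0.0089+0.5141²/2)·2.4802) / 0.809638 = (0.257700 + 0.349831) / 0.809638 = 0.750373
d₂ = d₁ − σ√T = 0.750373 − 0.809638 = -0.059265
e^{−rT} = e^{−0.0089·2.4802} = 0.978168
N(d₁) = 0.773485,  N(d₂) = 0.476370
Call price V = S·N(d₁) − K·e^{−rT}·N(d₂) = 77.425843 − 36.047467 = 41.378376
φ(d₁) = (1/√(2π))·e^{−d₁²/2} = 0.301053
Θ = −S·φ(d₁)·σ/(2√T) − r·K·e^{−rT}·N(d₂) = −4.918714 − 0.320822 = -5.239536

price = 41.378376
Θ = -5.239536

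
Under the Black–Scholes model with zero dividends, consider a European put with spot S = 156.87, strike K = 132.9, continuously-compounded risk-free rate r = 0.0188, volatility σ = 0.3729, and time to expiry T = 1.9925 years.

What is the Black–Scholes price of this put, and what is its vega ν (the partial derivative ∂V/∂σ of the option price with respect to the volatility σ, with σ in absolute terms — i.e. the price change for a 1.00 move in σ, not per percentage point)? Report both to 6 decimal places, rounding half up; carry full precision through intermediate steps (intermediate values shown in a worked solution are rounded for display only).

price = 17.260854
ν = 71.545192

σ√T = 0.3729·√1.9925 = 0.526371
d₁ = (ln(S/K) + (r+σ²/2)T) / (σ√T) = (ln(156.87/132.9) + (0.0188+0.3729²/2)·1.9925) / 0.526371 = (0.165820 + 0.175992) / 0.526371 = 0.649376
d₂ = d₁ − σ√T = 0.649376 − 0.526371 = 0.123006
e^{−rT} = e^{−0.0188·1.9925} = 0.963234
N(−d₁) = 0.258048,  N(−d₂) = 0.451051
Put price V = K·e^{−rT}·N(−d₂) − S·N(−d₁) = 57.740789 − 40.479936 = 17.260854
φ(d₁) = (1/√(2π))·e^{−d₁²/2} = 0.323103
ν = S·φ(d₁)·√T = 71.545192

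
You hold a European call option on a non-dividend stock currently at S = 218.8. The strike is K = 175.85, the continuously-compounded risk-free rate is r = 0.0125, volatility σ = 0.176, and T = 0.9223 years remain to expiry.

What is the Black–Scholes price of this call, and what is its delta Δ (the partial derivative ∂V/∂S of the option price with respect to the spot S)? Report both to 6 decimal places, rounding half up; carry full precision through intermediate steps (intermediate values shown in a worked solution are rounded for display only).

price = 46.278539
Δ = 0.925854

σ√T = 0.176·√0.9223 = 0.169024
d₁ = (ln(S/K) + (r+σ²/2)T) / (σ√T) = (ln(218.8/175.85) + (0.0125+0.176²/2)·0.9223) / 0.169024 = (0.218527 + 0.025813) / 0.169024 = 1.445592
d₂ = d₁ − σ√T = 1.445592 − 0.169024 = 1.276568
e^{−rT} = e^{−0.0125·0.9223} = 0.988537
N(d₁) = 0.925854,  N(d₂) = 0.899123
Call price V = S·N(d₁) − K·e^{−rT}·N(d₂) = 202.576905 − 156.298367 = 46.278539
Δ = N(d₁) = 0.925854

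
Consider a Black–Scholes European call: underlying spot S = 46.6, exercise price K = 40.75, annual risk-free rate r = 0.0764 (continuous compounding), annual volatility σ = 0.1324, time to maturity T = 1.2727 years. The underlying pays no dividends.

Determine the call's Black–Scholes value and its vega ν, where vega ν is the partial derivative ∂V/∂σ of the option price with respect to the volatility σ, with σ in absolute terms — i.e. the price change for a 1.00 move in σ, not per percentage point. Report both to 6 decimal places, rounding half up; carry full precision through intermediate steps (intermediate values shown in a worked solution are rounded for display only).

price = 9.787744
ν = 5.612156

σ√T = 0.1324·√1.2727 = 0.149366
d₁ = (ln(S/K) + (r+σ²/2)T) / (σ√T) = (ln(46.6/40.75) + (0.0764+0.1324²/2)·1.2727) / 0.149366 = (0.134145 + 0.108389) / 0.149366 = 1.623759
d₂ = d₁ − σ√T = 1.623759 − 0.149366 = 1.474394
e^{−rT} = e^{−0.0764·1.2727} = 0.907343
N(d₁) = 0.947786,  N(d₂) = 0.929812
Call price V = S·N(d₁) − K·e^{−rT}·N(d₂) = 44.166847 − 34.379103 = 9.787744
φ(d₁) = (1/√(2π))·e^{−d₁²/2} = 0.106753
ν = S·φ(d₁)·√T = 5.612156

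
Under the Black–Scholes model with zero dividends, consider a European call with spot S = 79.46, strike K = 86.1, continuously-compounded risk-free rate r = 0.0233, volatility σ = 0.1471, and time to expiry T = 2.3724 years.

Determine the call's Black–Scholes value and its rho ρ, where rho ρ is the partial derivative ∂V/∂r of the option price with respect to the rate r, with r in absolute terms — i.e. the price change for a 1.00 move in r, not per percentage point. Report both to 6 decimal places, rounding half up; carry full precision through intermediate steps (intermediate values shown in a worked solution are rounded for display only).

price = 6.296600
ρ = 79.546008

σ√T = 0.1471·√2.3724 = 0.226572
d₁ = (ln(S/K) + (r+σ²/2)T) / (σ√T) = (ln(79.46/86.1) + (0.0233+0.1471²/2)·2.3724) / 0.226572 = (-0.080256 + 0.080944) / 0.226572 = 0.003040
d₂ = d₁ − σ√T = 0.003040 − 0.226572 = -0.223532
e^{−rT} = e^{−0.0233·2.3724} = 0.946223
N(d₁) = 0.501213,  N(d₂) = 0.411561
Call price V = S·N(d₁) − K·e^{−rT}·N(d₂) = 39.826362 − 33.529762 = 6.296600
ρ = K·T·e^{−rT}·N(d₂) = 79.546008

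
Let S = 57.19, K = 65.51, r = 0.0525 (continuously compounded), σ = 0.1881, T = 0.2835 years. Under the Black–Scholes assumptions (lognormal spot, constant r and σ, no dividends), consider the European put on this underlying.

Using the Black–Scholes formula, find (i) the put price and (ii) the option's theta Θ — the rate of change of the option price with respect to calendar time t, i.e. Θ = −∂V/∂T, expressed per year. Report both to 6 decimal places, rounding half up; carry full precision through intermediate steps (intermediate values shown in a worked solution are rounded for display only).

σ√T = 0.1881·√0.2835 = 0.100153
d₁ = (ln(S/K) + (r+σ²/2)T) / (σ√T) = (ln(57.19/65.51) + (0.0525+0.1881²/2)·0.2835) / 0.100153 = (-0.135824 + 0.019899) / 0.100153 = -1.157472
d₂ = d₁ − σ√T = -1.157472 − 0.100153 = -1.257625
e^{−rT} = e^{−0.0525·0.2835} = 0.985226
N(−d₁) = 0.876460,  N(−d₂) = 0.895736
Put price V = K·e^{−rT}·N(−d₂) − S·N(−d₁) = 57.812781 − 50.124759 = 7.688022
φ(d₁) = (1/√(2π))·e^{−d₁²/2} = 0.204169
Θ = −S·φ(d₁)·σ/(2√T) + r·K·e^{−rT}·N(−d₂) = −2.062487 + 3.035171 = 0.972684

price = 7.688022
Θ = 0.972684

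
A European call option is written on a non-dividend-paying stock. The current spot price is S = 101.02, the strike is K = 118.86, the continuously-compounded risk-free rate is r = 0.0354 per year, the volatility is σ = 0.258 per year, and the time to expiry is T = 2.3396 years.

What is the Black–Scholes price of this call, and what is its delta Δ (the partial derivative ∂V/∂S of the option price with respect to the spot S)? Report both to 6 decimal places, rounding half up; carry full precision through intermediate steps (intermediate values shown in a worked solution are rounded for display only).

price = 12.592457
Δ = 0.498039

σ√T = 0.258·√2.3396 = 0.394630
d₁ = (ln(S/K) + (r+σ²/2)T) / (σ√T) = (ln(101.02/118.86) + (0.0354+0.258²/2)·2.3396) / 0.394630 = (-0.162628 + 0.160688) / 0.394630 = -0.004914
d₂ = d₁ − σ√T = -0.004914 − 0.394630 = -0.399545
e^{−rT} = e^{−0.0354·2.3396} = 0.920515
N(d₁) = 0.498039,  N(d₂) = 0.344746
Call price V = S·N(d₁) − K·e^{−rT}·N(d₂) = 50.311941 − 37.719485 = 12.592457
Δ = N(d₁) = 0.498039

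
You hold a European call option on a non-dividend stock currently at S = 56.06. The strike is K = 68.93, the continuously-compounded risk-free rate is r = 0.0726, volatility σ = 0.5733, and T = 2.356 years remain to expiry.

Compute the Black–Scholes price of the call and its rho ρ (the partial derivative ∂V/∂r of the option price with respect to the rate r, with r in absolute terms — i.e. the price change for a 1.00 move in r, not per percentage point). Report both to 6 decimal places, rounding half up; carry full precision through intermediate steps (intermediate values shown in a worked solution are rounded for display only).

price = 18.407438
ρ = 43.174344

σ√T = 0.5733·√2.356 = 0.879973
d₁ = (ln(S/K) + (r+σ²/2)T) / (σ√T) = (ln(56.06/68.93) + (0.0726+0.5733²/2)·2.356) / 0.879973 = (-0.206669 + 0.558222) / 0.879973 = 0.399504
d₂ = d₁ − σ√T = 0.399504 − 0.879973 = -0.480469
e^{−rT} = e^{−0.0726·2.356} = 0.842783
N(d₁) = 0.655239,  N(d₂) = 0.315447
Call price V = S·N(d₁) − K·e^{−rT}·N(d₂) = 36.732711 − 18.325273 = 18.407438
ρ = K·T·e^{−rT}·N(d₂) = 43.174344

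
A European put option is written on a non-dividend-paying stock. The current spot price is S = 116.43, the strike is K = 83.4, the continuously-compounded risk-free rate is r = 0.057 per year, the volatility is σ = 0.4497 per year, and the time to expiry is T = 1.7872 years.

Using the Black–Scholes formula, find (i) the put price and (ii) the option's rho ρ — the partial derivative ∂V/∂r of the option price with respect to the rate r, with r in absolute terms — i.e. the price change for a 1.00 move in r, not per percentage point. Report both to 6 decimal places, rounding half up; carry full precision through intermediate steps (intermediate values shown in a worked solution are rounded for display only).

σ√T = 0.4497·√1.7872 = 0.601187
d₁ = (ln(S/K) + (r+σ²/2)T) / (σ√T) = (ln(116.43/83.4) + (0.057+0.4497²/2)·1.7872) / 0.601187 = (0.333642 + 0.282583) / 0.601187 = 1.025014
d₂ = d₁ − σ√T = 1.025014 − 0.601187 = 0.423828
e^{−rT} = e^{−0.057·1.7872} = 0.903147
N(−d₁) = 0.152678,  N(−d₂) = 0.335846
Put price V = K·e^{−rT}·N(−d₂) − S·N(−d₁) = 25.296721 − 17.776324 = 7.520397
ρ = −K·T·e^{−rT}·N(−d₂) = -45.210300

price = 7.520397
ρ = -45.210300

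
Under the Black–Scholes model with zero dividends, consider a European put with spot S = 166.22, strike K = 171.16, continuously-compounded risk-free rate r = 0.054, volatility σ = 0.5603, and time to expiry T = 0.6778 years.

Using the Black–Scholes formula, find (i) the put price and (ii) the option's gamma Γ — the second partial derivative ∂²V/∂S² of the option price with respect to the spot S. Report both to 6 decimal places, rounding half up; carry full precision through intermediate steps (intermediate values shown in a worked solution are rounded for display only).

σ√T = 0.5603·√0.6778 = 0.461287
d₁ = (ln(S/K) + (r+σ²/2)T) / (σ√T) = (ln(166.22/171.16) + (0.054+0.5603²/2)·0.6778) / 0.461287 = (-0.029287 + 0.142994) / 0.461287 = 0.246501
d₂ = d₁ − σ√T = 0.246501 − 0.461287 = -0.214787
e^{−rT} = e^{−0.054·0.6778} = 0.964061
N(−d₁) = 0.402647,  N(−d₂) = 0.585033
Put price V = K·e^{−rT}·N(−d₂) − S·N(−d₁) = 96.535502 − 66.928047 = 29.607455
φ(d₁) = (1/√(2π))·e^{−d₁²/2} = 0.387004
Γ = φ(d₁) / (S·σ·√T) = 0.005047

price = 29.607455
Γ = 0.005047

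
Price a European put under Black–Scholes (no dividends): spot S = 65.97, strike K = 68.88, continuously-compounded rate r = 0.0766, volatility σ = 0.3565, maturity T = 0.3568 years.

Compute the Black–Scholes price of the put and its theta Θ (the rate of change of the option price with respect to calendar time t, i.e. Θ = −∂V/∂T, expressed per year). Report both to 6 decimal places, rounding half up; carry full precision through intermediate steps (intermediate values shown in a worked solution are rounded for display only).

σ√T = 0.3565·√0.3568 = 0.212947
d₁ = (ln(S/K) + (r+σ²/2)T) / (σ√T) = (ln(65.97/68.88) + (0.0766+0.3565²/2)·0.3568) / 0.212947 = (-0.043166 + 0.050004) / 0.212947 = 0.032113
d₂ = d₁ − σ√T = 0.032113 − 0.212947 = -0.180834
e^{−rT} = e^{−0.0766·0.3568} = 0.973039
N(−d₁) = 0.487191,  N(−d₂) = 0.571751
Put price V = K·e^{−rT}·N(−d₂) − S·N(−d₁) = 38.320444 − 32.139989 = 6.180456
φ(d₁) = (1/√(2π))·e^{−d₁²/2} = 0.398737
Θ = −S·φ(d₁)·σ/(2√T) + r·K·e^{−rT}·N(−d₂) = −7.849640 + 2.935346 = -4.914294

price = 6.180456
Θ = -4.914294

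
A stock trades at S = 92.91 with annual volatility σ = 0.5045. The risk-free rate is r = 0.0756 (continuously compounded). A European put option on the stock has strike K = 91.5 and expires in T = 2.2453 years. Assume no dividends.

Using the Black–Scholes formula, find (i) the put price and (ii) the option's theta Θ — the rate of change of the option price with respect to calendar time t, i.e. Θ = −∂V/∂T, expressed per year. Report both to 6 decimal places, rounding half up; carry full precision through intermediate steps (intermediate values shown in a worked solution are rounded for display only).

σ√T = 0.5045·√2.2453 = 0.755959
d₁ = (ln(S/K) + (r+σ²/2)T) / (σ√T) = (ln(92.91/91.5) + (0.0756+0.5045²/2)·2.2453) / 0.755959 = (0.015292 + 0.455482) / 0.755959 = 0.622751
d₂ = d₁ − σ√T = 0.622751 − 0.755959 = -0.133208
e^{−rT} = e^{−0.0756·2.2453} = 0.843880
N(−d₁) = 0.266724,  N(−d₂) = 0.552986
Put price V = K·e^{−rT}·N(−d₂) − S·N(−d₁) = 42.698818 − 24.781343 = 17.917475
φ(d₁) = (1/√(2π))·e^{−d₁²/2} = 0.328622
Θ = −S·φ(d₁)·σ/(2√T) + r·K·e^{−rT}·N(−d₂) = −5.139878 + 3.228031 = -1.911847

price = 17.917475
Θ = -1.911847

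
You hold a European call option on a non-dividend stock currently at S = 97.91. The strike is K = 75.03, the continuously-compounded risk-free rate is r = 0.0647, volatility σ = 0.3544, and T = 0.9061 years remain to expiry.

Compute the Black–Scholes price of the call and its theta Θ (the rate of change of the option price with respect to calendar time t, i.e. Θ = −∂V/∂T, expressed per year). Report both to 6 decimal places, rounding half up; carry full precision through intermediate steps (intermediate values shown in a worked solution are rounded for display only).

σ√T = 0.3544·√0.9061 = 0.337351
d₁ = (ln(S/K) + (r+σ²/2)T) / (σ√T) = (ln(97.91/75.03) + (0.0647+0.3544²/2)·0.9061) / 0.337351 = (0.266161 + 0.115527) / 0.337351 = 1.131428
d₂ = d₁ − σ√T = 1.131428 − 0.337351 = 0.794077
e^{−rT} = e^{−0.0647·0.9061} = 0.943061
N(d₁) = 0.871062,  N(d₂) = 0.786425
Call price V = S·N(d₁) − K·e^{−rT}·N(d₂) = 85.285726 − 55.645714 = 29.640012
φ(d₁) = (1/√(2π))·e^{−d₁²/2} = 0.210346
Θ = −S·φ(d₁)·σ/(2√T) − r·K·e^{−rT}·N(d₂) = −3.833860 − 3.600278 = -7.434138

price = 29.640012
Θ = -7.434138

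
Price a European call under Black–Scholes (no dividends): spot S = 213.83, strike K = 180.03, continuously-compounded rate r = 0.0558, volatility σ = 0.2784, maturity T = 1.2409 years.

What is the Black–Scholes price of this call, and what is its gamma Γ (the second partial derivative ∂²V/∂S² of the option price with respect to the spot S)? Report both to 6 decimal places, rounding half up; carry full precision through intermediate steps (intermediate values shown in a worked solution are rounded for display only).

σ√T = 0.2784·√1.2409 = 0.310126
d₁ = (ln(S/K) + (r+σ²/2)T) / (σ√T) = (ln(213.83/180.03) + (0.0558+0.2784²/2)·1.2409) / 0.310126 = (0.172058 + 0.117331) / 0.310126 = 0.933135
d₂ = d₁ − σ√T = 0.933135 − 0.310126 = 0.623009
e^{−rT} = e^{−0.0558·1.2409} = 0.933101
N(d₁) = 0.824625,  N(d₂) = 0.733361
Call price V = S·N(d₁) − K·e^{−rT}·N(d₂) = 176.329519 − 123.194415 = 53.135104
φ(d₁) = (1/√(2π))·e^{−d₁²/2} = 0.258126
Γ = φ(d₁) / (S·σ·√T) = 0.003892

price = 53.135104
Γ = 0.003892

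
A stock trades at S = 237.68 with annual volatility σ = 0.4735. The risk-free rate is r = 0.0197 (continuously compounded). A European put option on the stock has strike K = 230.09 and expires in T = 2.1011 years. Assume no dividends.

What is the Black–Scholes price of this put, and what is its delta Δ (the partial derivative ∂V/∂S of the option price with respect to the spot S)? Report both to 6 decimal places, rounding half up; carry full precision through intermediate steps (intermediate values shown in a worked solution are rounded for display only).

σ√T = 0.4735·√2.1011 = 0.686346
d₁ = (ln(S/K) + (r+σ²/2)T) / (σ√T) = (ln(237.68/230.09) + (0.0197+0.4735²/2)·2.1011) / 0.686346 = (0.032455 + 0.276927) / 0.686346 = 0.450767
d₂ = d₁ − σ√T = 0.450767 − 0.686346 = -0.235580
e^{−rT} = e^{−0.0197·2.1011} = 0.959453
N(−d₁) = 0.326079,  N(−d₂) = 0.593121
Put price V = K·e^{−rT}·N(−d₂) − S·N(−d₁) = 130.937662 − 77.502428 = 53.435234
Δ = −N(−d₁) = -0.326079

price = 53.435234
Δ = -0.326079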